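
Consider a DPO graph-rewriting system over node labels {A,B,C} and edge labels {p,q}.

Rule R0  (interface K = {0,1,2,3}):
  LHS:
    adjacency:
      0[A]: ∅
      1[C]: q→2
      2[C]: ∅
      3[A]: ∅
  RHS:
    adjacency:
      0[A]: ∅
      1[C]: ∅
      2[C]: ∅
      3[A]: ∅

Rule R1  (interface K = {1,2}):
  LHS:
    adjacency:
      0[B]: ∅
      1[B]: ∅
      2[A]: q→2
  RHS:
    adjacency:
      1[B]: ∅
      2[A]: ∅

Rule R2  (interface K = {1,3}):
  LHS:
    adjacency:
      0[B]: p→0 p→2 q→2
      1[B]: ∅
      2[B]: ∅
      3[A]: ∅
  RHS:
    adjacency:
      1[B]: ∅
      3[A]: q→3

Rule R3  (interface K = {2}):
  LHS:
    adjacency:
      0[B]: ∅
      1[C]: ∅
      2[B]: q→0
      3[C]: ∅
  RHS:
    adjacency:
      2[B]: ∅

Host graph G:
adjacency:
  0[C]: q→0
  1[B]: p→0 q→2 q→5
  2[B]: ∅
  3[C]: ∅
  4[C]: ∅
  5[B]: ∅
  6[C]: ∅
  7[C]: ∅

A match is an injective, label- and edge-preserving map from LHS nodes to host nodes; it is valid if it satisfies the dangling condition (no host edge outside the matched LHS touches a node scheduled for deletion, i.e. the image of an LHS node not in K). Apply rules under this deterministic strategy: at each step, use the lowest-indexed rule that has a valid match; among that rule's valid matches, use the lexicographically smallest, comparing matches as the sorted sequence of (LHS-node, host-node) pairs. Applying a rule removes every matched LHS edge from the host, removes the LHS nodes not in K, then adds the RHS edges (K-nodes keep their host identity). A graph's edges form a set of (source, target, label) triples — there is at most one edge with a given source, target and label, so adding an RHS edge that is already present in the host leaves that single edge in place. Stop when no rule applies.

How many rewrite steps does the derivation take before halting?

start.  V:8 E:4  edges: 0-q->0 1-p->0 1-q->2 1-q->5
1. fire R3 via {0↦2, 1↦3, 2↦1, 3↦4}  →  V:5 E:3  edges: 0-q->0 1-p->0 1-q->5
2. fire R3 via {0↦5, 1↦6, 2↦1, 3↦7}  →  V:2 E:2  edges: 0-q->0 1-p->0
final graph: no rule applies after step 2

Answer: 2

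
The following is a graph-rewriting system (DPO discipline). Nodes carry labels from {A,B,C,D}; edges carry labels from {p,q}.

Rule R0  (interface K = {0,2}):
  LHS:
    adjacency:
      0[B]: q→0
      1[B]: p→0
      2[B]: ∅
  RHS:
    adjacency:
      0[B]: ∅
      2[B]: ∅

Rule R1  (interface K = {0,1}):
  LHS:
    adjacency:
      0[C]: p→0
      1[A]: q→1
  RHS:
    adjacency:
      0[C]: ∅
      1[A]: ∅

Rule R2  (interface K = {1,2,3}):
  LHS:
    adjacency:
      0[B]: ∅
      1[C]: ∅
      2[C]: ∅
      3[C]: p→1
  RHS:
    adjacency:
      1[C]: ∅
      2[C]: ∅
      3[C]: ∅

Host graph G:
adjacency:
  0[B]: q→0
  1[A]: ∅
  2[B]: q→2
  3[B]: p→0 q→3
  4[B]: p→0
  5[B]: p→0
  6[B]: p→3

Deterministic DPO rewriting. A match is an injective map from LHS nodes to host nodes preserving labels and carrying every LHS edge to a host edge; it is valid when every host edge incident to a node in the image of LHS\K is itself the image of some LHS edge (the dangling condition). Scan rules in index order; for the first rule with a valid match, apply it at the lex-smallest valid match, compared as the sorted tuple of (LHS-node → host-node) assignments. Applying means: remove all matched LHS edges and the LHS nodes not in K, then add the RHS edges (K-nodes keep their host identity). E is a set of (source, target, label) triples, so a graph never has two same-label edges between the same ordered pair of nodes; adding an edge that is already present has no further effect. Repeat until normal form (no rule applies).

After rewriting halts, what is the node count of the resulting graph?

start.  V:7 E:7  edges: 0-q->0 2-q->2 3-p->0 3-q->3 4-p->0 5-p->0 6-p->3
1. fire R0 via {0↦0, 1↦4, 2↦2}  →  V:6 E:5  edges: 2-q->2 3-p->0 3-q->3 5-p->0 6-p->3
2. fire R0 via {0↦3, 1↦6, 2↦0}  →  V:5 E:3  edges: 2-q->2 3-p->0 5-p->0
halt: no rule applies after step 2
NF nodes: {0:B, 1:A, 2:B, 3:B, 5:B}

Answer: 5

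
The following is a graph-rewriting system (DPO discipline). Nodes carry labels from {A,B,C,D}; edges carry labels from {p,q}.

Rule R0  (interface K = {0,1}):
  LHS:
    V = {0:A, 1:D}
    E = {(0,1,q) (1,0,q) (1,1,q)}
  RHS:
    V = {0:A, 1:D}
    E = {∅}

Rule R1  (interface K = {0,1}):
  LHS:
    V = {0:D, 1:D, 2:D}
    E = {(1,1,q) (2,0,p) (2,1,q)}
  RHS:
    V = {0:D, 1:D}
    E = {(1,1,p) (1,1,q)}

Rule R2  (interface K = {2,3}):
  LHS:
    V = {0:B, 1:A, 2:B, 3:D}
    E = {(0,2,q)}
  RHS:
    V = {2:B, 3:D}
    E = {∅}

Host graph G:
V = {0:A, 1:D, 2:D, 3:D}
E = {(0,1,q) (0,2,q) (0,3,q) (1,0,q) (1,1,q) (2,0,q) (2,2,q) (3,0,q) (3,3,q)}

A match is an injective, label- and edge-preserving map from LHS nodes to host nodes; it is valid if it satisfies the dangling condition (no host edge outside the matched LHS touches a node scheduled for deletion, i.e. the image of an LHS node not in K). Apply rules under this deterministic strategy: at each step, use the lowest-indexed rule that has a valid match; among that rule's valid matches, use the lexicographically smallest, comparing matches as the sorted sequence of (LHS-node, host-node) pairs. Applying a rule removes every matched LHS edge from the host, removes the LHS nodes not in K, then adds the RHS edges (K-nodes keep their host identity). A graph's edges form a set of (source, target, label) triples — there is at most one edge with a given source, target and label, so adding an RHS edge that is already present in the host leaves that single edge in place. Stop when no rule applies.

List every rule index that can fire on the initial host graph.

Answer: [R0]

Derivation:
R0: 3 valid matches — {0↦0, 1↦1}, {0↦0, 1↦2}, {0↦0, 1↦3}
R1: no valid match — LHS pattern not found
R2: no valid match — LHS pattern not found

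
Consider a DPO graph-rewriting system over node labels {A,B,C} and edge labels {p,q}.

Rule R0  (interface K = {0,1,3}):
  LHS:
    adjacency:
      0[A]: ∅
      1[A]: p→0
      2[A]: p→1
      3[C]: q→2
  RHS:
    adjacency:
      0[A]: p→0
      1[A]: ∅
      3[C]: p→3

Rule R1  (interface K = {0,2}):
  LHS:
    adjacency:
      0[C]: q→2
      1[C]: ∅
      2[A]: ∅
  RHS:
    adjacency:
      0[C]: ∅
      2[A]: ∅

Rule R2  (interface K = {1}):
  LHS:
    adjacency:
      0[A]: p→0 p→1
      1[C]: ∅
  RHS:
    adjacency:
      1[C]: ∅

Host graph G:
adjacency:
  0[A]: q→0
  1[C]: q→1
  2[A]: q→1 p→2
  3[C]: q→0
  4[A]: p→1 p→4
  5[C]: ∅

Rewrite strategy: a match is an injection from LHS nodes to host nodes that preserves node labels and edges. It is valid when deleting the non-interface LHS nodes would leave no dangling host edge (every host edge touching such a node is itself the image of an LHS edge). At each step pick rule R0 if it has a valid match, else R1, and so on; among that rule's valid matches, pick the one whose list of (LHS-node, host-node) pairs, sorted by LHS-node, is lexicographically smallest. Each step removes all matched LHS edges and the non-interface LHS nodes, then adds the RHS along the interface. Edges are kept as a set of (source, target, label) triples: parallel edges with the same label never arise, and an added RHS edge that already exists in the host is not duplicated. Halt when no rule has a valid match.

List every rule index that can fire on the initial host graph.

Answer: [R1,R2]

Steps:
R0: no valid match — LHS pattern not found
R1: 1 valid match — {0↦3, 1↦5, 2↦0}
R2: 1 valid match — {0↦4, 1↦1}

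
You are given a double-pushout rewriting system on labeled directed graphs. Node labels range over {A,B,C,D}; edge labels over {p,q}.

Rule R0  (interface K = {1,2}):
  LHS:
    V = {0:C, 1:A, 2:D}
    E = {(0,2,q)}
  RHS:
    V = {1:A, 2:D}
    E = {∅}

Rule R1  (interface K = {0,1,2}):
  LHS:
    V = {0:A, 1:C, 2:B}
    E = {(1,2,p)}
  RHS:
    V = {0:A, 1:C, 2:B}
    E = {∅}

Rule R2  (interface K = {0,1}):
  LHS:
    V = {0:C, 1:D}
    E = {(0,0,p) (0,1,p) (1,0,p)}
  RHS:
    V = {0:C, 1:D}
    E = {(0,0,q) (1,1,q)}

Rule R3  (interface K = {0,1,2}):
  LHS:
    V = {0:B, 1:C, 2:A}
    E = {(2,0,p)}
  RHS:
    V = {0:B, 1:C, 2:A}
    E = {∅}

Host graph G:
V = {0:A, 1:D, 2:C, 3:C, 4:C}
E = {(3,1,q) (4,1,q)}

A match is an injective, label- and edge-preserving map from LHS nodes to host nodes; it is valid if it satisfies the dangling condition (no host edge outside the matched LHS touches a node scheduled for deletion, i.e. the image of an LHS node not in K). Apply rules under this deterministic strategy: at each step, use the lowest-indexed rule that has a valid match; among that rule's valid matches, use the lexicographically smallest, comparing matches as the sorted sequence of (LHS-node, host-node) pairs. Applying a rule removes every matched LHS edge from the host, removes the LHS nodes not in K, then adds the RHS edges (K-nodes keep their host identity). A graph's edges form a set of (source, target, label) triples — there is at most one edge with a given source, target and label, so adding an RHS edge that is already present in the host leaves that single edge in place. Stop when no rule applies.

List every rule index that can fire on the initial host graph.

R0: 2 valid matches — {0↦3, 1↦0, 2↦1}, {0↦4, 1↦0, 2↦1}
R1: no valid match — LHS pattern not found
R2: no valid match — LHS pattern not found
R3: no valid match — LHS pattern not found

Answer: [R0]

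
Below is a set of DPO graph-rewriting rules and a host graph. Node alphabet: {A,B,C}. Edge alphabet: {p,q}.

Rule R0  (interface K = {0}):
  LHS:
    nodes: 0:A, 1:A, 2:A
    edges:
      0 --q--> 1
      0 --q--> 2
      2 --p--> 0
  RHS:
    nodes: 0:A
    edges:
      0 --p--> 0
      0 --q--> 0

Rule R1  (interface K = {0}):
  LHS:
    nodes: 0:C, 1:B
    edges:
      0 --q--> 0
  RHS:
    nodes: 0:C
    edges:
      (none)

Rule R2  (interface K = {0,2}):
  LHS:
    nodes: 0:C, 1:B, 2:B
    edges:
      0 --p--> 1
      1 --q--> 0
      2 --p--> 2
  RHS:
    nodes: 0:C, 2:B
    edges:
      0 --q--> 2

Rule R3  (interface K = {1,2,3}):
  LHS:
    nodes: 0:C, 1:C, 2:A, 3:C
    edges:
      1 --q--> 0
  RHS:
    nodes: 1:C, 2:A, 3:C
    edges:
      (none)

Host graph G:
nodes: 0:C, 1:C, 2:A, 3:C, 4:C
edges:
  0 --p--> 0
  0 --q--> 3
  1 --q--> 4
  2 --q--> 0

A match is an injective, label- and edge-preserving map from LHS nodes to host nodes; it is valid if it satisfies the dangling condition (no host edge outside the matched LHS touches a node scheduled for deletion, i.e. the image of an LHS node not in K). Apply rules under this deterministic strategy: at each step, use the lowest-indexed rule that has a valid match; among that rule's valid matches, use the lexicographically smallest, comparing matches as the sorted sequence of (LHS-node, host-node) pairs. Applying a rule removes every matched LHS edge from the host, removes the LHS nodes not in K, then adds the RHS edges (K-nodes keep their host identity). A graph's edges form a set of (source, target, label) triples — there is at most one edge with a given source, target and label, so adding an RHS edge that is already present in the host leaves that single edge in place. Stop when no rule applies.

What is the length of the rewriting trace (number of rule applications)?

initial: |V|=5 |E|=4  E = 0-p->0 0-q->3 1-q->4 2-q->0
step 1: apply R3 at {0↦3, 1↦0, 2↦2, 3↦1}  → |V|=4 |E|=3  E = 0-p->0 1-q->4 2-q->0
step 2: apply R3 at {0↦4, 1↦1, 2↦2, 3↦0}  → |V|=3 |E|=2  E = 0-p->0 2-q->0
halt: no rule applies after step 2

Answer: 2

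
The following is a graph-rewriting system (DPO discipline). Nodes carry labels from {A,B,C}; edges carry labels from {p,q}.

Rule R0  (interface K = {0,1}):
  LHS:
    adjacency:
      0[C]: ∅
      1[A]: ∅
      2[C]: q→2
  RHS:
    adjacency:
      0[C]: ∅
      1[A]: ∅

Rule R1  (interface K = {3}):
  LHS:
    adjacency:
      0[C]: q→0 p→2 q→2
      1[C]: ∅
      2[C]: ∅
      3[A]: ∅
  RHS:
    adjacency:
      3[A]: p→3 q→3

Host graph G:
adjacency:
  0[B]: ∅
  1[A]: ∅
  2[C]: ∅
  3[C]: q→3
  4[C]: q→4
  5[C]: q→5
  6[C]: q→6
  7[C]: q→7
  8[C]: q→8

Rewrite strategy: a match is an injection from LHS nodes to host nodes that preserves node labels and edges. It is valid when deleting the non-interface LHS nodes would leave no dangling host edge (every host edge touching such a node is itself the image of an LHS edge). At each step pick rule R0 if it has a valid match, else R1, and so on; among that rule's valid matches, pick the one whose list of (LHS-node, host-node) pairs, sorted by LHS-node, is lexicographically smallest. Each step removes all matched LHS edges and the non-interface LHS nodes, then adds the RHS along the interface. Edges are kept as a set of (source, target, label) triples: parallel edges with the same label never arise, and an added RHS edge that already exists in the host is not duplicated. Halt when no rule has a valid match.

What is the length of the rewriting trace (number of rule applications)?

[0] host  ⇒  9 nodes, 6 edges  {3-q->3 4-q->4 5-q->5 6-q->6 7-q->7 8-q->8}
[1] R0 @ {0↦2, 1↦1, 2↦3}  ⇒  8 nodes, 5 edges  {4-q->4 5-q->5 6-q->6 7-q->7 8-q->8}
[2] R0 @ {0↦2, 1↦1, 2↦4}  ⇒  7 nodes, 4 edges  {5-q->5 6-q->6 7-q->7 8-q->8}
[3] R0 @ {0↦2, 1↦1, 2↦5}  ⇒  6 nodes, 3 edges  {6-q->6 7-q->7 8-q->8}
[4] R0 @ {0↦2, 1↦1, 2↦6}  ⇒  5 nodes, 2 edges  {7-q->7 8-q->8}
[5] R0 @ {0↦2, 1↦1, 2↦7}  ⇒  4 nodes, 1 edges  {8-q->8}
[6] R0 @ {0↦2, 1↦1, 2↦8}  ⇒  3 nodes, 0 edges  {∅}
final graph: no rule applies after step 6

Answer: 6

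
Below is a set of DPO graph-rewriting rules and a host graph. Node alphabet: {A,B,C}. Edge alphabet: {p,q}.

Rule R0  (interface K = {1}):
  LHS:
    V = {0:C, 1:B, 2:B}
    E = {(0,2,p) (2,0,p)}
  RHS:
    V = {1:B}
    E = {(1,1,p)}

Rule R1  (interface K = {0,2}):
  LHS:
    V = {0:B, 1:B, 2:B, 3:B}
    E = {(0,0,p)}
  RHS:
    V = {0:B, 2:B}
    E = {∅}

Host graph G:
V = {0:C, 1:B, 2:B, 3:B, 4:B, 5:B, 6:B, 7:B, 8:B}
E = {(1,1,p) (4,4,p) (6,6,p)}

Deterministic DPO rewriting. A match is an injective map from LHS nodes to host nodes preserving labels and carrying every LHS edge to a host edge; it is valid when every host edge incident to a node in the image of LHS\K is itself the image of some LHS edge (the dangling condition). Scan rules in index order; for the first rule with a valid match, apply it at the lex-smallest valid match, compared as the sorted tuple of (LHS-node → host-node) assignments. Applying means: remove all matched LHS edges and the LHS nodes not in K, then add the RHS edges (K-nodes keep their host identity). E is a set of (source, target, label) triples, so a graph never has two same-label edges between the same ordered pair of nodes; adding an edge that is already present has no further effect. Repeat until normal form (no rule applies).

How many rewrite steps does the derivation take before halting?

start.  V:9 E:3  edges: 1-p->1 4-p->4 6-p->6
1. fire R1 via {0↦1, 1↦2, 2↦3, 3↦5}  →  V:7 E:2  edges: 4-p->4 6-p->6
2. fire R1 via {0↦4, 1↦1, 2↦3, 3↦7}  →  V:5 E:1  edges: 6-p->6
3. fire R1 via {0↦6, 1↦3, 2↦4, 3↦8}  →  V:3 E:0  edges: ∅
halt: no rule applies after step 3

Answer: 3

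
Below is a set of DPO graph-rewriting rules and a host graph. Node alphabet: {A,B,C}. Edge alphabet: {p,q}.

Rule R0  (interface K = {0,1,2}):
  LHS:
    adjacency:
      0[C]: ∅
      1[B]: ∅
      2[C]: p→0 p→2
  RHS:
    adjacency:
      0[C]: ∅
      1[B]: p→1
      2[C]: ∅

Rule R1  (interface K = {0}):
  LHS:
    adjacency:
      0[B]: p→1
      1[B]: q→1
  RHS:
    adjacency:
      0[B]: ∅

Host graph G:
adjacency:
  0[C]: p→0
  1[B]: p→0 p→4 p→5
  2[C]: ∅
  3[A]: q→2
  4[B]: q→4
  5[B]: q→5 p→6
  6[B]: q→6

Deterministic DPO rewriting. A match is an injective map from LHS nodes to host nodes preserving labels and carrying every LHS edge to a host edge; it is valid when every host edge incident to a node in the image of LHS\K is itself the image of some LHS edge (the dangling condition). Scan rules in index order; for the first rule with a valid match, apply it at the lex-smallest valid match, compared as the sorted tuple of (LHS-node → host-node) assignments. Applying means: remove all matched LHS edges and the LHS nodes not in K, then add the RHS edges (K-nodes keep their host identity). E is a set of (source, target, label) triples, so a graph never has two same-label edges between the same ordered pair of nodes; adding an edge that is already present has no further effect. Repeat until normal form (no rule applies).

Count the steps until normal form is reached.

start.  V:7 E:9  edges: 0-p->0 1-p->0 1-p->4 1-p->5 3-q->2 4-q->4 5-q->5 5-p->6 6-q->6
1. fire R1 via {0↦1, 1↦4}  →  V:6 E:7  edges: 0-p->0 1-p->0 1-p->5 3-q->2 5-q->5 5-p->6 6-q->6
2. fire R1 via {0↦5, 1↦6}  →  V:5 E:5  edges: 0-p->0 1-p->0 1-p->5 3-q->2 5-q->5
3. fire R1 via {0↦1, 1↦5}  →  V:4 E:3  edges: 0-p->0 1-p->0 3-q->2
normal form: no rule applies after step 3

Answer: 3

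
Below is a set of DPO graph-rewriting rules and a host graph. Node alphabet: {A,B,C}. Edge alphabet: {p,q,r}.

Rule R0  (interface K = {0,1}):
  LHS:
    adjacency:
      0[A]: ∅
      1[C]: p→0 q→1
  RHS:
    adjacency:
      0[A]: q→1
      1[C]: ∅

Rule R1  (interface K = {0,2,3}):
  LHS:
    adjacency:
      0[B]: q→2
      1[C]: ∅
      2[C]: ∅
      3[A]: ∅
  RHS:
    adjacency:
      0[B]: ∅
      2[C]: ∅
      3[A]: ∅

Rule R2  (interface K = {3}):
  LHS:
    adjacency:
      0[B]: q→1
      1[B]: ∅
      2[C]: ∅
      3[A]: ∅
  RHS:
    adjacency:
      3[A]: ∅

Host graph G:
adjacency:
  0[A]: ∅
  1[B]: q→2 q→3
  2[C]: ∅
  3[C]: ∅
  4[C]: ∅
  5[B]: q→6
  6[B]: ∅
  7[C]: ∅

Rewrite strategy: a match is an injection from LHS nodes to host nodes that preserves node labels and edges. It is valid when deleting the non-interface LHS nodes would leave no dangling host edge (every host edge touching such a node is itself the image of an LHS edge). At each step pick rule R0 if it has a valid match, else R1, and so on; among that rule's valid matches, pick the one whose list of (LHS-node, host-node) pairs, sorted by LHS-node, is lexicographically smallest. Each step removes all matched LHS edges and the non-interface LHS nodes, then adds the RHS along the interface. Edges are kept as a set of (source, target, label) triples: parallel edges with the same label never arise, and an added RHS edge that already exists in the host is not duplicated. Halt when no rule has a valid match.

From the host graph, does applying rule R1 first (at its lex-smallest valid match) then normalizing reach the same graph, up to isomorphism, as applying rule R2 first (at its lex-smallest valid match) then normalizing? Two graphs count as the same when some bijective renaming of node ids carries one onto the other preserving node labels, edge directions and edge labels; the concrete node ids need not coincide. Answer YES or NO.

Answer: YES

Derivation:
branch R1-first: apply at {0↦1, 1↦4, 2↦2, 3↦0} → |E|=2, then 2 more step(s) → NF |V|=3 |E|=0 V={0:A, 1:B, 7:C} E=∅
branch R2-first: apply at {0↦5, 1↦6, 2↦4, 3↦0} → |E|=2, then 2 more step(s) → NF |V|=3 |E|=0 V={0:A, 1:B, 3:C} E=∅
graphs isomorphic (equal up to label-preserving node renaming)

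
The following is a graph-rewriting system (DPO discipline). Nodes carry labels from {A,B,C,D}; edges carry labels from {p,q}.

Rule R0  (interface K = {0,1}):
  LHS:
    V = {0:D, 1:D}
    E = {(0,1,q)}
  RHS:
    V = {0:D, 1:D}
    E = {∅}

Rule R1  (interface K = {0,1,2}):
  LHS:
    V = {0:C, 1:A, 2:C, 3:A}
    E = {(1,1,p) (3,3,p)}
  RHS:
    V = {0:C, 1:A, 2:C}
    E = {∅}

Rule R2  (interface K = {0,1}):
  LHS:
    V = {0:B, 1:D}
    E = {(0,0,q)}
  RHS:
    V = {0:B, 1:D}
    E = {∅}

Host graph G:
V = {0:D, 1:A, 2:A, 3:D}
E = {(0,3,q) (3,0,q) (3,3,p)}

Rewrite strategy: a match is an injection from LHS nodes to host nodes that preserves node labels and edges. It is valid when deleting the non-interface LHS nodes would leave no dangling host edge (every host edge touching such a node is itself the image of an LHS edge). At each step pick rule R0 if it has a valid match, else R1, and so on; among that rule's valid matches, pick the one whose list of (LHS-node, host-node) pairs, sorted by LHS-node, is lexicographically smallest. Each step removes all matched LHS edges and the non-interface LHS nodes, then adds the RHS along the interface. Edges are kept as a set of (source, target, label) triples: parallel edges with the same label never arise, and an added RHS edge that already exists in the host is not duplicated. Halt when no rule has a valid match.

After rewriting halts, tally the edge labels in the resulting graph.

start.  V:4 E:3  edges: 0-q->3 3-q->0 3-p->3
1. fire R0 via {0↦0, 1↦3}  →  V:4 E:2  edges: 3-q->0 3-p->3
2. fire R0 via {0↦3, 1↦0}  →  V:4 E:1  edges: 3-p->3
normal form: no rule applies after step 2
NF edges: [(3, 3, 'p')]

Answer: p:1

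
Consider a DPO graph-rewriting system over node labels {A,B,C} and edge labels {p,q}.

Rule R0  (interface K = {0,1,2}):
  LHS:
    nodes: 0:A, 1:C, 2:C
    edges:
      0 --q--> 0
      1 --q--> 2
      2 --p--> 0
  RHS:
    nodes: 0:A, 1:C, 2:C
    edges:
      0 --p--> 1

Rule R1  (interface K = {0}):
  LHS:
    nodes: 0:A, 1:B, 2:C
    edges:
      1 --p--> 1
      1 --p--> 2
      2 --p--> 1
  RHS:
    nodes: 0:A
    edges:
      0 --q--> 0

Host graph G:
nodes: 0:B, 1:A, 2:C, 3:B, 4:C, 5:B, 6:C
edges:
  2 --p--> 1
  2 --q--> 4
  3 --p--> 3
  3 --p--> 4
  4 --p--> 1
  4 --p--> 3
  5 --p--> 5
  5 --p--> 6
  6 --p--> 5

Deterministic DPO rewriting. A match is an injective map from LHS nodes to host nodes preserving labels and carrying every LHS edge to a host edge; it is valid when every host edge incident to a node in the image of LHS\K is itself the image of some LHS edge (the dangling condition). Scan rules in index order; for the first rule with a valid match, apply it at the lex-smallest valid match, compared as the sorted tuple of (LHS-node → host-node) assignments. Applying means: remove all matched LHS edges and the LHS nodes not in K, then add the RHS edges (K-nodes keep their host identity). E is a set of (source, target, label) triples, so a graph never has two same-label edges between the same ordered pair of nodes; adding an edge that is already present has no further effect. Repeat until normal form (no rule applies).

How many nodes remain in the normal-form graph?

[0] host  ⇒  7 nodes, 9 edges  {2-p->1 2-q->4 3-p->3 3-p->4 4-p->1 4-p->3 5-p->5 5-p->6 6-p->5}
[1] R1 @ {0↦1, 1↦5, 2↦6}  ⇒  5 nodes, 7 edges  {1-q->1 2-p->1 2-q->4 3-p->3 3-p->4 4-p->1 4-p->3}
[2] R0 @ {0↦1, 1↦2, 2↦4}  ⇒  5 nodes, 5 edges  {1-p->2 2-p->1 3-p->3 3-p->4 4-p->3}
[3] R1 @ {0↦1, 1↦3, 2↦4}  ⇒  3 nodes, 3 edges  {1-q->1 1-p->2 2-p->1}
normal form: no rule applies after step 3
NF nodes: {0:B, 1:A, 2:C}

Answer: 3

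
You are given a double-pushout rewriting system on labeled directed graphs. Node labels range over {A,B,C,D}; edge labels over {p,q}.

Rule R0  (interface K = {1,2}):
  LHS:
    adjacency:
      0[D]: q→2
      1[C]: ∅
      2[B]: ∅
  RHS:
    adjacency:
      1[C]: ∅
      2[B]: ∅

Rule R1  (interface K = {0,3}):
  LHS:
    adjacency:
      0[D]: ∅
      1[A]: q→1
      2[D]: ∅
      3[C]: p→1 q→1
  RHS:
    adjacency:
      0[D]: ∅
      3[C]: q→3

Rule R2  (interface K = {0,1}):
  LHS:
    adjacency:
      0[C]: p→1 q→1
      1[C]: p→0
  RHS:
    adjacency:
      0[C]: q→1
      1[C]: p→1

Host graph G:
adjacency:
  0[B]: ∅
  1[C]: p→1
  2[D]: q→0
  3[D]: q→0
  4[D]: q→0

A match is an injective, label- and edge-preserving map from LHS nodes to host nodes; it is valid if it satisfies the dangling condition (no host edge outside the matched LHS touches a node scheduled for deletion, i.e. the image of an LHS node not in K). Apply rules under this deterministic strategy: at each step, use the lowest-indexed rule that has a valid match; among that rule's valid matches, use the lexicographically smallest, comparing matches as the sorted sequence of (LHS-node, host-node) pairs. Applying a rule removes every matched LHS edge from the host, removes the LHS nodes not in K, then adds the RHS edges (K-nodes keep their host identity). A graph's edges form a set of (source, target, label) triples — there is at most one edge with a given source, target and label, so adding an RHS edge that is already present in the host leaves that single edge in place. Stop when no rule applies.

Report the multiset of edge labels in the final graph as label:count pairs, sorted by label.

Answer: p:1

Rewrite trace:
initial: |V|=5 |E|=4  E = 1-p->1 2-q->0 3-q->0 4-q->0
step 1: apply R0 at {0↦2, 1↦1, 2↦0}  → |V|=4 |E|=3  E = 1-p->1 3-q->0 4-q->0
step 2: apply R0 at {0↦3, 1↦1, 2↦0}  → |V|=3 |E|=2  E = 1-p->1 4-q->0
step 3: apply R0 at {0↦4, 1↦1, 2↦0}  → |V|=2 |E|=1  E = 1-p->1
final graph: no rule applies after step 3
NF edges: [(1, 1, 'p')]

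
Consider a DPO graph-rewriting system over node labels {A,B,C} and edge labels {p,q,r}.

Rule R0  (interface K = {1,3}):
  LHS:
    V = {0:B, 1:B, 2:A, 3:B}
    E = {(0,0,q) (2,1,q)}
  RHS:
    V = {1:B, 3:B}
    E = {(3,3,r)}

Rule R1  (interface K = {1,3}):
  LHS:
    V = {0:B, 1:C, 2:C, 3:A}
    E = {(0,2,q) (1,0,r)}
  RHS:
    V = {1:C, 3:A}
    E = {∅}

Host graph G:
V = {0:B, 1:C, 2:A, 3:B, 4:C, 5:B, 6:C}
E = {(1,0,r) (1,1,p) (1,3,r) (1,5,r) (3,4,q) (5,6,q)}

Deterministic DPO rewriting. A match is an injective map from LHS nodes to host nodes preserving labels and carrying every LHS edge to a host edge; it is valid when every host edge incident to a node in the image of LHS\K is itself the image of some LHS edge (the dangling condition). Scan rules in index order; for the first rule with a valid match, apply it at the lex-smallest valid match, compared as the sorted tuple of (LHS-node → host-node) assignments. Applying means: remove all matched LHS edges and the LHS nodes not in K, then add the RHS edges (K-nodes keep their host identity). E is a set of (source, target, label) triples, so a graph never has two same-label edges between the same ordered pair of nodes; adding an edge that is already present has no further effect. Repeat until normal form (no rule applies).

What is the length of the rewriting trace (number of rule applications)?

Answer: 2

Derivation:
[0] host  ⇒  7 nodes, 6 edges  {1-r->0 1-p->1 1-r->3 1-r->5 3-q->4 5-q->6}
[1] R1 @ {0↦3, 1↦1, 2↦4, 3↦2}  ⇒  5 nodes, 4 edges  {1-r->0 1-p->1 1-r->5 5-q->6}
[2] R1 @ {0↦5, 1↦1, 2↦6, 3↦2}  ⇒  3 nodes, 2 edges  {1-r->0 1-p->1}
halt: no rule applies after step 2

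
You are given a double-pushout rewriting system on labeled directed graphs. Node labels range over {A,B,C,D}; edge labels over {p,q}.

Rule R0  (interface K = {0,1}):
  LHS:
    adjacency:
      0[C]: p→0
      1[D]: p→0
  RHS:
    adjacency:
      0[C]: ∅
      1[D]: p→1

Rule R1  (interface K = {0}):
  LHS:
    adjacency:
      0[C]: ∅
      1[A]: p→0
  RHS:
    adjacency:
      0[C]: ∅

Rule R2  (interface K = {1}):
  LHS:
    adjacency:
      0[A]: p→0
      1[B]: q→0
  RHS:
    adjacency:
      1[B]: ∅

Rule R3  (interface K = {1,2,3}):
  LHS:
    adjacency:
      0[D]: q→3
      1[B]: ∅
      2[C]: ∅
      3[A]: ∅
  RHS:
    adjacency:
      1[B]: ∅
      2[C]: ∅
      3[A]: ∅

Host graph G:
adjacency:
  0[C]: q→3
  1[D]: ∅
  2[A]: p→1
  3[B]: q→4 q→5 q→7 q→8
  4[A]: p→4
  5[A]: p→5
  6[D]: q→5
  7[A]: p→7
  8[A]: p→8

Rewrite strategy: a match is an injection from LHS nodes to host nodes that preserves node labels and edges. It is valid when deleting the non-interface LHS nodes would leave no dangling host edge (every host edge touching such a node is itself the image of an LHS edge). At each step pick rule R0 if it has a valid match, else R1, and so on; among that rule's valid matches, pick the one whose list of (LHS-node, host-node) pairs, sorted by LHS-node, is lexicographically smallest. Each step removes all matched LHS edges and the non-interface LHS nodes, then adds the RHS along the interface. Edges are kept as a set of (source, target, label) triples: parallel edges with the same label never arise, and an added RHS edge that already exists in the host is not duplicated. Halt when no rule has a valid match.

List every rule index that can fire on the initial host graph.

Answer: [R2,R3]

Derivation:
R0: no valid match — LHS pattern not found
R1: no valid match — LHS pattern not found
R2: 3 valid matches — {0↦4, 1↦3}, {0↦7, 1↦3}, {0↦8, 1↦3}
R3: 1 valid match — {0↦6, 1↦3, 2↦0, 3↦5}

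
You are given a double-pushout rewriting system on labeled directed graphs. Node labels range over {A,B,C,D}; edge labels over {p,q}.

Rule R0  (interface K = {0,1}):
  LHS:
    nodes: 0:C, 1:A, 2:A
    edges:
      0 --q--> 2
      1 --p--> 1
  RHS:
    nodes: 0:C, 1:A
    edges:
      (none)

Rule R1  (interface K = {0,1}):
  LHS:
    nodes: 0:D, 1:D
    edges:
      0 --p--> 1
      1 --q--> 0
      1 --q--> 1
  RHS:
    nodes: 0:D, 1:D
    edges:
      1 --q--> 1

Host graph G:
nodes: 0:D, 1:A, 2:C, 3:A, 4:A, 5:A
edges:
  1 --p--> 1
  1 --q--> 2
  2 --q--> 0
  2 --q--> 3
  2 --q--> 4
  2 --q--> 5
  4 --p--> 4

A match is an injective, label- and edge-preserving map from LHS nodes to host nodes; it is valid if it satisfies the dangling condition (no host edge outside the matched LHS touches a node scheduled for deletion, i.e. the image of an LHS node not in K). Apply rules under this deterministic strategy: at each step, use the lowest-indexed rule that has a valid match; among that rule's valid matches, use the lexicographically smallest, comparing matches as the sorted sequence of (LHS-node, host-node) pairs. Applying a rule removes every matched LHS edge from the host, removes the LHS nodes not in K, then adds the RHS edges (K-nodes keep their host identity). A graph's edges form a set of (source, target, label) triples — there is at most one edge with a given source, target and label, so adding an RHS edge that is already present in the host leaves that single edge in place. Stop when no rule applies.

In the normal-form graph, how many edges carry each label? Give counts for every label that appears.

Answer: q:3

Rewrite trace:
start.  V:6 E:7  edges: 1-p->1 1-q->2 2-q->0 2-q->3 2-q->4 2-q->5 4-p->4
1. fire R0 via {0↦2, 1↦1, 2↦3}  →  V:5 E:5  edges: 1-q->2 2-q->0 2-q->4 2-q->5 4-p->4
2. fire R0 via {0↦2, 1↦4, 2↦5}  →  V:4 E:3  edges: 1-q->2 2-q->0 2-q->4
halt: no rule applies after step 2
NF edges: [(1, 2, 'q'), (2, 0, 'q'), (2, 4, 'q')]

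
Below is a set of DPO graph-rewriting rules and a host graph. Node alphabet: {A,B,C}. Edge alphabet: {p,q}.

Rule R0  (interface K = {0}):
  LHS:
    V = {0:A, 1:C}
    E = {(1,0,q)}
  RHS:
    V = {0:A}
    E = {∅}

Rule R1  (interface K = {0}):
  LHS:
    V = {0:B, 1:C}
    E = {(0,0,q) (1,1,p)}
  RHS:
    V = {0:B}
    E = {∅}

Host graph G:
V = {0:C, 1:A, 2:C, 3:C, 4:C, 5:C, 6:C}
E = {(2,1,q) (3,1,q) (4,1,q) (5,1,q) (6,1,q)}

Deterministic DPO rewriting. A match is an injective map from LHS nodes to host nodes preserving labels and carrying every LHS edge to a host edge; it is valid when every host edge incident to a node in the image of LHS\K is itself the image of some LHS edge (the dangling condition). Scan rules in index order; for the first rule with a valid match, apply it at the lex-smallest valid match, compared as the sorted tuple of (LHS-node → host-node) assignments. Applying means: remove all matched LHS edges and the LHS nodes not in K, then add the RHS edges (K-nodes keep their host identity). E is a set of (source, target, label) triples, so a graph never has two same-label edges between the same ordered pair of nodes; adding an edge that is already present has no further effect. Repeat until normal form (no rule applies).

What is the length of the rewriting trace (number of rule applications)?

Answer: 5

Rewrite trace:
start.  V:7 E:5  edges: 2-q->1 3-q->1 4-q->1 5-q->1 6-q->1
1. fire R0 via {0↦1, 1↦2}  →  V:6 E:4  edges: 3-q->1 4-q->1 5-q->1 6-q->1
2. fire R0 via {0↦1, 1↦3}  →  V:5 E:3  edges: 4-q->1 5-q->1 6-q->1
3. fire R0 via {0↦1, 1↦4}  →  V:4 E:2  edges: 5-q->1 6-q->1
4. fire R0 via {0↦1, 1↦5}  →  V:3 E:1  edges: 6-q->1
5. fire R0 via {0↦1, 1↦6}  →  V:2 E:0  edges: ∅
final graph: no rule applies after step 5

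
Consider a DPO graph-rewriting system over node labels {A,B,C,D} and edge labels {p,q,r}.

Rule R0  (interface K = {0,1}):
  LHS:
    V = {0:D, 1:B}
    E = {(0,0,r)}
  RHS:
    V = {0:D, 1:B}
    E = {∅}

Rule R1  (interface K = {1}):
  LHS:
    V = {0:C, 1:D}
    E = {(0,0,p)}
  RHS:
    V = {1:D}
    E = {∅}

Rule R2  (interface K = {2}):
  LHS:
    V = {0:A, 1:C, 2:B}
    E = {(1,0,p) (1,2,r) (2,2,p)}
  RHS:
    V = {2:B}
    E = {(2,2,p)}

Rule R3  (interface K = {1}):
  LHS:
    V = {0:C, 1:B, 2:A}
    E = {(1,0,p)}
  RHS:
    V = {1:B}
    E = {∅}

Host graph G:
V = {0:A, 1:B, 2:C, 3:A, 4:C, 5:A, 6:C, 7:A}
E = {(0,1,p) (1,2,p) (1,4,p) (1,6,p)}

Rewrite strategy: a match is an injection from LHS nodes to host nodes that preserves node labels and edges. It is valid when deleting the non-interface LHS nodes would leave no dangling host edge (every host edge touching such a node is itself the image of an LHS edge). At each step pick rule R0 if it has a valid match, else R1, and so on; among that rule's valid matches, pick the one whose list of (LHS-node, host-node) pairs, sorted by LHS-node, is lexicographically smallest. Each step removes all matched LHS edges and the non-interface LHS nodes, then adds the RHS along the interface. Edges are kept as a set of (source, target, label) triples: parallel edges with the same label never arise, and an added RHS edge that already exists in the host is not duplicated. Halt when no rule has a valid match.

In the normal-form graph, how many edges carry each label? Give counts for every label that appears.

initial: |V|=8 |E|=4  E = 0-p->1 1-p->2 1-p->4 1-p->6
step 1: apply R3 at {0↦2, 1↦1, 2↦3}  → |V|=6 |E|=3  E = 0-p->1 1-p->4 1-p->6
step 2: apply R3 at {0↦4, 1↦1, 2↦5}  → |V|=4 |E|=2  E = 0-p->1 1-p->6
step 3: apply R3 at {0↦6, 1↦1, 2↦7}  → |V|=2 |E|=1  E = 0-p->1
final graph: no rule applies after step 3
NF edges: [(0, 1, 'p')]

Answer: p:1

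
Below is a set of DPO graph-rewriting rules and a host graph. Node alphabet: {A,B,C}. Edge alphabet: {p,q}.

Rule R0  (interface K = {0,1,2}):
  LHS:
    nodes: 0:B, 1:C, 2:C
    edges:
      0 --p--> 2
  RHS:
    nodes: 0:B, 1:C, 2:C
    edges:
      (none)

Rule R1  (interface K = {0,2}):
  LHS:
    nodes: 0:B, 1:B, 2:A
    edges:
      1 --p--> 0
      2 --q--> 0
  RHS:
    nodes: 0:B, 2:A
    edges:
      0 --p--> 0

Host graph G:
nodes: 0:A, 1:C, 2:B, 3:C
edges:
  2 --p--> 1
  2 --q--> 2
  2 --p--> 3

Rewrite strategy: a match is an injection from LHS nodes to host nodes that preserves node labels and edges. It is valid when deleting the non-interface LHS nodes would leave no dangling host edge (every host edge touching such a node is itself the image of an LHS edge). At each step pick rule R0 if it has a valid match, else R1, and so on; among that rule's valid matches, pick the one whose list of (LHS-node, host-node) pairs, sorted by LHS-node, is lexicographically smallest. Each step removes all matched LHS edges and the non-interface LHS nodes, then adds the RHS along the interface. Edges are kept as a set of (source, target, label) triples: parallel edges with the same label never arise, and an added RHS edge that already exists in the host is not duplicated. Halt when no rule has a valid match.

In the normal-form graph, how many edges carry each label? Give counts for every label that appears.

Answer: q:1

Steps:
start.  V:4 E:3  edges: 2-p->1 2-q->2 2-p->3
1. fire R0 via {0↦2, 1↦1, 2↦3}  →  V:4 E:2  edges: 2-p->1 2-q->2
2. fire R0 via {0↦2, 1↦3, 2↦1}  →  V:4 E:1  edges: 2-q->2
normal form: no rule applies after step 2
NF edges: [(2, 2, 'q')]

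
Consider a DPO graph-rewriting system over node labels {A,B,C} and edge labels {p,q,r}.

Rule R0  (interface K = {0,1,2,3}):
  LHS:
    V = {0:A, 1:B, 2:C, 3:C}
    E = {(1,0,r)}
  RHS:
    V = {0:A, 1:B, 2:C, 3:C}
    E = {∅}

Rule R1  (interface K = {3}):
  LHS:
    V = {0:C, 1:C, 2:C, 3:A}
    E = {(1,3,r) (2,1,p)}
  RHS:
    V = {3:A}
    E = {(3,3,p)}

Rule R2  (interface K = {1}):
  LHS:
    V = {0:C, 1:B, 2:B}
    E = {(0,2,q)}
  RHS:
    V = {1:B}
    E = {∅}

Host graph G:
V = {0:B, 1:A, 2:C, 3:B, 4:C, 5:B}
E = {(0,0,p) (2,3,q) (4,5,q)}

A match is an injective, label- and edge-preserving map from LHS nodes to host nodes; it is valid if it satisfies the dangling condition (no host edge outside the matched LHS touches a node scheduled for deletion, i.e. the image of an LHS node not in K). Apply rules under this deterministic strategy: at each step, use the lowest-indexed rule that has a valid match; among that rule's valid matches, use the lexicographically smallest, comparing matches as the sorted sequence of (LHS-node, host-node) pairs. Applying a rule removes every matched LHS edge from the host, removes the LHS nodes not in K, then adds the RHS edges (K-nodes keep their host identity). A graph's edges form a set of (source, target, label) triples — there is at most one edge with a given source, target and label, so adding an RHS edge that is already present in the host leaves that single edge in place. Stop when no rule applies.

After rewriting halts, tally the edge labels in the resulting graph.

Answer: p:1

Derivation:
initial: |V|=6 |E|=3  E = 0-p->0 2-q->3 4-q->5
step 1: apply R2 at {0↦2, 1↦0, 2↦3}  → |V|=4 |E|=2  E = 0-p->0 4-q->5
step 2: apply R2 at {0↦4, 1↦0, 2↦5}  → |V|=2 |E|=1  E = 0-p->0
final graph: no rule applies after step 2
NF edges: [(0, 0, 'p')]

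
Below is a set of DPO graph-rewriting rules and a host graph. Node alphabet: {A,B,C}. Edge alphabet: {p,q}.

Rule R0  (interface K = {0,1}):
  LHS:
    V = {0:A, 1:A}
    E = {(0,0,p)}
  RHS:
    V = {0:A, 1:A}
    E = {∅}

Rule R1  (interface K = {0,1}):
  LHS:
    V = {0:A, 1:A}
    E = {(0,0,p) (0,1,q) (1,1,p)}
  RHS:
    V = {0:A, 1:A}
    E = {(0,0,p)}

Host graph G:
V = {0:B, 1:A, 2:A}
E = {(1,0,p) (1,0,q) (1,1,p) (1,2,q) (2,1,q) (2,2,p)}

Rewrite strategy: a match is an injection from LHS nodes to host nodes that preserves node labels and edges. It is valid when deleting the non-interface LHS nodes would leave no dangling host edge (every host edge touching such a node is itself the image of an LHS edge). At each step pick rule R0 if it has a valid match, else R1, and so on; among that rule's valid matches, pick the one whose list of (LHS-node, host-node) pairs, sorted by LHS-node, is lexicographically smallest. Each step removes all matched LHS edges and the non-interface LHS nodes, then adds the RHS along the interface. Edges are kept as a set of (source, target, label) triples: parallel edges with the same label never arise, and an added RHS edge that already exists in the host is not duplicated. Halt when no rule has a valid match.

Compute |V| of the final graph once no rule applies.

[0] host  ⇒  3 nodes, 6 edges  {1-p->0 1-q->0 1-p->1 1-q->2 2-q->1 2-p->2}
[1] R0 @ {0↦1, 1↦2}  ⇒  3 nodes, 5 edges  {1-p->0 1-q->0 1-q->2 2-q->1 2-p->2}
[2] R0 @ {0↦2, 1↦1}  ⇒  3 nodes, 4 edges  {1-p->0 1-q->0 1-q->2 2-q->1}
halt: no rule applies after step 2
NF nodes: {0:B, 1:A, 2:A}

Answer: 3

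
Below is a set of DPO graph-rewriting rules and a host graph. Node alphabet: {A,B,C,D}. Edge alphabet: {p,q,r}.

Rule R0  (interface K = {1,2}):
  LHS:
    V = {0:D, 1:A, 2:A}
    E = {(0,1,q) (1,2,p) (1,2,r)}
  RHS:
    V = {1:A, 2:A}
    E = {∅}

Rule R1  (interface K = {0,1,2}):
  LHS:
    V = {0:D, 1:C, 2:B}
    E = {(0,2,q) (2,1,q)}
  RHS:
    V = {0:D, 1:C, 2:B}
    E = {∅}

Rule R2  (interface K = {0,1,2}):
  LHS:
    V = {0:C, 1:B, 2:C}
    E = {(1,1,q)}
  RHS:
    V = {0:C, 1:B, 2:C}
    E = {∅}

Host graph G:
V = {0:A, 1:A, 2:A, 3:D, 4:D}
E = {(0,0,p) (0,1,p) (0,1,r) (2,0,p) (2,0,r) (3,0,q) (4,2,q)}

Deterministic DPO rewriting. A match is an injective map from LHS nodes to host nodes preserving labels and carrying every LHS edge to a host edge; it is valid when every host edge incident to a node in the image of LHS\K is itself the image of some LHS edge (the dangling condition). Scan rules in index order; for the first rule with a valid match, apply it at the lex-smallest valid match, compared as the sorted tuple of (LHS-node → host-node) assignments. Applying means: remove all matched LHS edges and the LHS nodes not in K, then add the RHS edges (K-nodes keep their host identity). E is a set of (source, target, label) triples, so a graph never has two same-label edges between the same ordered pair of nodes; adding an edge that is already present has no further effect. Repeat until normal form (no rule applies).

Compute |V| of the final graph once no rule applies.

Answer: 3

Steps:
[0] host  ⇒  5 nodes, 7 edges  {0-p->0 0-p->1 0-r->1 2-p->0 2-r->0 3-q->0 4-q->2}
[1] R0 @ {0↦3, 1↦0, 2↦1}  ⇒  4 nodes, 4 edges  {0-p->0 2-p->0 2-r->0 4-q->2}
[2] R0 @ {0↦4, 1↦2, 2↦0}  ⇒  3 nodes, 1 edges  {0-p->0}
halt: no rule applies after step 2
NF nodes: {0:A, 1:A, 2:A}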